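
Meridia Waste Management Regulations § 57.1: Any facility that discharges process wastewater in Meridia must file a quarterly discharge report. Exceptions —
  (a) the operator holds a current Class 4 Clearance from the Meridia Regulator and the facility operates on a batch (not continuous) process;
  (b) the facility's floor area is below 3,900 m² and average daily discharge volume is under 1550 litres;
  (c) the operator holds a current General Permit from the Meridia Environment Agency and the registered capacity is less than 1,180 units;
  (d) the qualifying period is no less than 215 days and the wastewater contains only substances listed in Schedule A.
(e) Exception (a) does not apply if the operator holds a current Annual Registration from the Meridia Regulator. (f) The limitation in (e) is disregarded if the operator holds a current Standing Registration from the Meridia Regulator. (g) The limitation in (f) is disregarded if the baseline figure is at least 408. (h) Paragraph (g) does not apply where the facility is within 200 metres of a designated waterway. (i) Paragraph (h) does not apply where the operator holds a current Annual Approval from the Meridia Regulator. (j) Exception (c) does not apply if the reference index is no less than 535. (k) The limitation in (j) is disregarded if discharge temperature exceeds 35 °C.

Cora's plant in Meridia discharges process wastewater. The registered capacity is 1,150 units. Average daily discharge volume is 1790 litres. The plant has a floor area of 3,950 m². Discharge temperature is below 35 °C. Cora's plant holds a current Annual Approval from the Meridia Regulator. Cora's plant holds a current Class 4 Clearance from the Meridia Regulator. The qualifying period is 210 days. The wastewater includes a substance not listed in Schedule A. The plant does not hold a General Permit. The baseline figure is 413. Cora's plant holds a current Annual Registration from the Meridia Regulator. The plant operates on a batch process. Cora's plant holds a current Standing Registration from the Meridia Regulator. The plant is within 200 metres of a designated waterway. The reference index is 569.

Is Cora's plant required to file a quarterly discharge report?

Exception (a) is satisfied on its face — a current Class 4 Clearance is held; the facility operates on a batch process. However, paragraphs (e)–(i) must be considered: (e) operates against (a): a current Annual Registration is held. (f) would limit (e) — a current Standing Registration is held — but (g) sets (f) aside: (g) is engaged — the baseline figure is 413, meeting the 408 threshold. (h) would limit (g) — the plant is within 200 m of a designated waterway — but (i) sets (h) aside: (i) operates — a current Annual Approval is held. (a) is therefore removed.
Exception (b) requires that the facility's floor area is below 3,900 m²; but the facility's floor area is 3,950 m², not below 3,900 m², so (b) is unavailable.
Exception (c) requires that the operator holds a current General Permit from the Meridia Environment Agency; but no General Permit is held, so (c) is unavailable.
Exception (d) fails — the qualifying period is 210 days, short of 215 days.
Every exception is unavailable, so the rule governs.

Yes — Cora's plant must file a quarterly discharge report.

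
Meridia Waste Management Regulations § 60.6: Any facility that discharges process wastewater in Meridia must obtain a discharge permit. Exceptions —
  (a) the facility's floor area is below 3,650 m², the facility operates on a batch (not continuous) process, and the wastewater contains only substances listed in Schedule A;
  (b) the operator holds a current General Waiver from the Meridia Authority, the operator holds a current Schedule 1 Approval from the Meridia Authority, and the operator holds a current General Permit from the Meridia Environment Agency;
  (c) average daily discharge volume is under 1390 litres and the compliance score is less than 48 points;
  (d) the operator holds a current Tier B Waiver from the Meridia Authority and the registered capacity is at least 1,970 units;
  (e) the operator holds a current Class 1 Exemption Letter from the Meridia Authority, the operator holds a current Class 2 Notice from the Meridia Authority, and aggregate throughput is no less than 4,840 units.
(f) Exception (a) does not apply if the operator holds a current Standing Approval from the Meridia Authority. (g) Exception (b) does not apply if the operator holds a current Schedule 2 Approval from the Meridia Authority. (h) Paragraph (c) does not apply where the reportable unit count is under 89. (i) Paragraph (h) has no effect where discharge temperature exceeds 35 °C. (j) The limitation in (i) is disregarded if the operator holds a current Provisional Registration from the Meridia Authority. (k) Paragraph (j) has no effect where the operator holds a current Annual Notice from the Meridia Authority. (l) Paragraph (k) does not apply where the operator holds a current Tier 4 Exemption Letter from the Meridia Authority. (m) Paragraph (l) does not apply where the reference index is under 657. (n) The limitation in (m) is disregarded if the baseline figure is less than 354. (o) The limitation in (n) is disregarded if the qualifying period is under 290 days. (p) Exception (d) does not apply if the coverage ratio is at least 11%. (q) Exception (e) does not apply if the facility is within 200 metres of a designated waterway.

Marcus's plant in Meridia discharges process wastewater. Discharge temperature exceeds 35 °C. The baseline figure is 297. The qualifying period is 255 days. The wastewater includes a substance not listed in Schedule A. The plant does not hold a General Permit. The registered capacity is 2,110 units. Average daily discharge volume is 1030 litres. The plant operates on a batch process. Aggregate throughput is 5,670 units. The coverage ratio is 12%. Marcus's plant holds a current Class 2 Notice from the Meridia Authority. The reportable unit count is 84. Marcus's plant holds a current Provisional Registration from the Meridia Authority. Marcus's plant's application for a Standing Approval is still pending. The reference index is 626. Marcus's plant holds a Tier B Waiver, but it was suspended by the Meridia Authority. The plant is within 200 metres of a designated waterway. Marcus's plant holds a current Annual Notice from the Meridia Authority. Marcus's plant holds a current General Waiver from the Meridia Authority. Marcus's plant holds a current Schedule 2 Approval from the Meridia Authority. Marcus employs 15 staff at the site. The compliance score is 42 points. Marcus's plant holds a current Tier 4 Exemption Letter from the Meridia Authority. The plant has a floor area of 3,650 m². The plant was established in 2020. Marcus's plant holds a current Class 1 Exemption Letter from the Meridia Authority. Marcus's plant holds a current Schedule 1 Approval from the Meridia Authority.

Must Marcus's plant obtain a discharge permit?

No — exception (c) applies; Marcus's plant is not required to obtain a discharge permit.

Exception (a) does not apply: the facility's floor area is 3,650 m², not below 3,650 m².
Exception (b) requires that the operator holds a current General Permit from the Meridia Environment Agency; but no General Permit is held, so (b) is unavailable.
Exception (c): average daily discharge volume is 1030 litres, under the 1390 litres limit; the compliance score is 42 points, less than the 48 points limit — every condition holds. Applying paragraphs (h)–(o): (h) operates (the reportable unit count is 84, under the 89 limit), but is set aside by (i): (i) is engaged — discharge temperature exceeds 35 °C. (j) is triggered (a current Provisional Registration is held), but is displaced by (k): (k) is engaged — a current Annual Notice is held. (l) applies (a current Tier 4 Exemption Letter is held), but is overridden by (m): (m) applies — the reference index is 626, under the 657 limit. (n) applies (the baseline figure is 297, less than the 354 limit), but is itself disapplied by (o): (o) operates against (n): the qualifying period is 255 days, under the 290 days limit. (c) remains available.
Exception (d) does not apply: there is no Tier B Waiver in force.
Exception (e): a current Class 1 Exemption Letter is held; a current Class 2 Notice is held; aggregate throughput is 5,670 units, meeting the 4,840 units threshold — every condition holds. However, paragraph (q) must be considered: (q) applies — the plant is within 200 m of a designated waterway. Exception (e) does not apply.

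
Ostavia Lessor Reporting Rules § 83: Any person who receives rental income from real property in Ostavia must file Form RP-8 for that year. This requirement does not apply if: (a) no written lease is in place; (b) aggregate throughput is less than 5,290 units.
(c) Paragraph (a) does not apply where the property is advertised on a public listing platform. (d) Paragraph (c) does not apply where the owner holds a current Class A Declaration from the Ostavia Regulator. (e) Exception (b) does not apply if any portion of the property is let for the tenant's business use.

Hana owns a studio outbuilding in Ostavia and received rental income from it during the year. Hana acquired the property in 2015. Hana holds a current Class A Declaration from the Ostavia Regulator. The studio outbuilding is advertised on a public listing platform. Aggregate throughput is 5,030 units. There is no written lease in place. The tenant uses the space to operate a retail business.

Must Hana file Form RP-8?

All of (a)'s requirements are met (there is no written lease). Considering the limiting provisions: (c) would limit (a) — the property is publicly advertised — but (d) sets (c) aside: (d) operates against (c): a current Class A Declaration is held. So (a) applies.
All of (b)'s requirements are met (aggregate throughput is 5,030 units, less than the 5,290 units limit). But applying paragraph (e): (e) operates against (b): the space is let for business use. Exception (b) does not apply.

No — exception (a) applies; Hana is not required to file Form RP-8.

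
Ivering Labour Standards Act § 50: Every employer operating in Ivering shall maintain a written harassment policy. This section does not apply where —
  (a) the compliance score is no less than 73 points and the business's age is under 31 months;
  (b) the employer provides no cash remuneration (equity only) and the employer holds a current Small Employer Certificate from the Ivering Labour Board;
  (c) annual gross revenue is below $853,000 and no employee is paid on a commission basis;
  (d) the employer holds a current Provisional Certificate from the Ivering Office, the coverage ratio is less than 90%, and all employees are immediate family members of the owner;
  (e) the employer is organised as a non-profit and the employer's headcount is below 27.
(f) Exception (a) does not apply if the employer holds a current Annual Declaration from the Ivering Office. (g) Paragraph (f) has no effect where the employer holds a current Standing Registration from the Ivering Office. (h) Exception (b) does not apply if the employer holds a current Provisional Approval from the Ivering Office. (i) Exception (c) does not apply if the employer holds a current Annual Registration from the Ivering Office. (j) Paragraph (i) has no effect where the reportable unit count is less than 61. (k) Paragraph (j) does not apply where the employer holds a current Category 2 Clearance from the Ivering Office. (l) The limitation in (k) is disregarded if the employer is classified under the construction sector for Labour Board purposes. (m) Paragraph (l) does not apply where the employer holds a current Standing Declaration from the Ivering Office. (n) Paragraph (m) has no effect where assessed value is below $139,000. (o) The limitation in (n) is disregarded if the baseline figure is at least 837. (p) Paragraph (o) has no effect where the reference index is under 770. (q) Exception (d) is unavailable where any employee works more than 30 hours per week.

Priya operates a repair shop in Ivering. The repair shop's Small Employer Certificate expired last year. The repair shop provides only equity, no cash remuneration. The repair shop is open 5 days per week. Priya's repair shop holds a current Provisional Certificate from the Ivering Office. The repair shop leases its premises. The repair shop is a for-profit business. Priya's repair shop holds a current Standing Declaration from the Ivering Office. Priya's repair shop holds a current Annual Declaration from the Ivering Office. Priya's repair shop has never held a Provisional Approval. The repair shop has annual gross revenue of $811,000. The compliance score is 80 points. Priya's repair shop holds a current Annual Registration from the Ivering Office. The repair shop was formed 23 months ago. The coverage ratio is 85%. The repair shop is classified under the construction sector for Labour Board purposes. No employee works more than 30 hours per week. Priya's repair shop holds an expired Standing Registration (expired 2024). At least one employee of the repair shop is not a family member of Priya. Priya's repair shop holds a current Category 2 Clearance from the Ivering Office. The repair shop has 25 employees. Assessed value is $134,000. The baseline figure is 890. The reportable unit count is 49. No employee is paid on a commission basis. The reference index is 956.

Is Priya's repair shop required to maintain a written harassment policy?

Exception (a) is satisfied on its face — the compliance score is 80 points, meeting the 73 points threshold; the business's age is 23 months, under the 31 months limit. But applying paragraphs (f)–(g): (f) applies — a current Annual Declaration is held. (g) is inapplicable (there is no Standing Registration in force), so (f) stands. So (a) is unavailable.
Exception (b) fails — the Small Employer Certificate has expired.
Exception (c) is satisfied on its face — annual gross revenue is $811,000, below the $853,000 limit; no employee is paid on commission. But applying paragraphs (i)–(p): (i) is engaged — a current Annual Registration is held. (j) would limit (i) — the reportable unit count is 49, less than the 61 limit — but (k) sets (j) aside: (k) is triggered — a current Category 2 Clearance is held. (l) operates (the repair shop is classified under the construction sector), but is set aside by (m): (m) is triggered — a current Standing Declaration is held. (n) would limit (m) — assessed value is $134,000, below the $139,000 limit — but (o) sets (n) aside: (o) is engaged — the baseline figure is 890, meeting the 837 threshold. (p), which would lift (o), is inapplicable — the reference index is 956, not under 770. So (c) is unavailable.
Exception (d) requires that all employees are immediate family members of the owner; but at least one employee is not a family member, so (d) is unavailable.
Exception (e) fails — the employer is for-profit.
No exception displaces § 50.

Yes — Priya's repair shop must maintain a written harassment policy.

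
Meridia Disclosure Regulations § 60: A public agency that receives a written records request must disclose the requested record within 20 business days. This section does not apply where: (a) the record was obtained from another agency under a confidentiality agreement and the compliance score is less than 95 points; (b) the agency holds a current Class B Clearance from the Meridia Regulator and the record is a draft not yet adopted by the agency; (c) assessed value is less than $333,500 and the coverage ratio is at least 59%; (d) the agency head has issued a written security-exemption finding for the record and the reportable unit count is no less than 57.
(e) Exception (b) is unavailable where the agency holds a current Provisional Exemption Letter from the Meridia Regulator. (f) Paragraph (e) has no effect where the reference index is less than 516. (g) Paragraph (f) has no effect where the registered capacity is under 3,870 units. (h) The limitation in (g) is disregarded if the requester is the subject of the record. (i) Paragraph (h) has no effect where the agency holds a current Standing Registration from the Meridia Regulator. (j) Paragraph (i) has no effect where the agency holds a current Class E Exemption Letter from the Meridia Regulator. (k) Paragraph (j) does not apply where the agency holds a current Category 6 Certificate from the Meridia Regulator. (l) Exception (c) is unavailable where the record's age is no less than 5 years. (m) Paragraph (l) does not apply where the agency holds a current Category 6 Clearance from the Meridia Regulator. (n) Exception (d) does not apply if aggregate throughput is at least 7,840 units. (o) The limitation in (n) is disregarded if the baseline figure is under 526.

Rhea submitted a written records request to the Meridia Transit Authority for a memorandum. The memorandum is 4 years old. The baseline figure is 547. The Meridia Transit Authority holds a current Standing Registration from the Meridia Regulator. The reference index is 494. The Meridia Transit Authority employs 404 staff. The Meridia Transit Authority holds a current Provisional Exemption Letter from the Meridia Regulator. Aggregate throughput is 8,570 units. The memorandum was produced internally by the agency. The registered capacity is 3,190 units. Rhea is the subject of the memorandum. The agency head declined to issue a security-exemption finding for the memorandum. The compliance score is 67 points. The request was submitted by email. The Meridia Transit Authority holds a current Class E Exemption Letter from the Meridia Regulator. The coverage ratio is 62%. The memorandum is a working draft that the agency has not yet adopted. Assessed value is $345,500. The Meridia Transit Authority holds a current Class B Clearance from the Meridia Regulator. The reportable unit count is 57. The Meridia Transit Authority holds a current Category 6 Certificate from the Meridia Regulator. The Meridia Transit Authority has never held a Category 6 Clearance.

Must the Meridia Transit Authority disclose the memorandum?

Yes — the Meridia Transit Authority must disclose the memorandum.

Exception (a) does not apply: the memorandum was produced internally.
Exception (b): a current Class B Clearance is held; the memorandum is an unadopted draft — every condition holds. But: (e) is engaged — a current Provisional Exemption Letter is held. (f) would limit (e) — the reference index is 494, less than the 516 limit — but (g) sets (f) aside: (g) is engaged — the registered capacity is 3,190 units, under the 3,870 units limit. (h) is triggered (Rhea is the subject of the memorandum), but is overridden by (i): (i) applies — a current Standing Registration is held. (j) applies (a current Class E Exemption Letter is held), but yields to (k): (k) operates against (j): a current Category 6 Certificate is held. So (b) is unavailable.
Exception (c) fails — assessed value is $345,500, not less than $333,500.
Exception (d) fails — the agency head declined to issue a security-exemption finding.
Every exception is unavailable, so the rule governs.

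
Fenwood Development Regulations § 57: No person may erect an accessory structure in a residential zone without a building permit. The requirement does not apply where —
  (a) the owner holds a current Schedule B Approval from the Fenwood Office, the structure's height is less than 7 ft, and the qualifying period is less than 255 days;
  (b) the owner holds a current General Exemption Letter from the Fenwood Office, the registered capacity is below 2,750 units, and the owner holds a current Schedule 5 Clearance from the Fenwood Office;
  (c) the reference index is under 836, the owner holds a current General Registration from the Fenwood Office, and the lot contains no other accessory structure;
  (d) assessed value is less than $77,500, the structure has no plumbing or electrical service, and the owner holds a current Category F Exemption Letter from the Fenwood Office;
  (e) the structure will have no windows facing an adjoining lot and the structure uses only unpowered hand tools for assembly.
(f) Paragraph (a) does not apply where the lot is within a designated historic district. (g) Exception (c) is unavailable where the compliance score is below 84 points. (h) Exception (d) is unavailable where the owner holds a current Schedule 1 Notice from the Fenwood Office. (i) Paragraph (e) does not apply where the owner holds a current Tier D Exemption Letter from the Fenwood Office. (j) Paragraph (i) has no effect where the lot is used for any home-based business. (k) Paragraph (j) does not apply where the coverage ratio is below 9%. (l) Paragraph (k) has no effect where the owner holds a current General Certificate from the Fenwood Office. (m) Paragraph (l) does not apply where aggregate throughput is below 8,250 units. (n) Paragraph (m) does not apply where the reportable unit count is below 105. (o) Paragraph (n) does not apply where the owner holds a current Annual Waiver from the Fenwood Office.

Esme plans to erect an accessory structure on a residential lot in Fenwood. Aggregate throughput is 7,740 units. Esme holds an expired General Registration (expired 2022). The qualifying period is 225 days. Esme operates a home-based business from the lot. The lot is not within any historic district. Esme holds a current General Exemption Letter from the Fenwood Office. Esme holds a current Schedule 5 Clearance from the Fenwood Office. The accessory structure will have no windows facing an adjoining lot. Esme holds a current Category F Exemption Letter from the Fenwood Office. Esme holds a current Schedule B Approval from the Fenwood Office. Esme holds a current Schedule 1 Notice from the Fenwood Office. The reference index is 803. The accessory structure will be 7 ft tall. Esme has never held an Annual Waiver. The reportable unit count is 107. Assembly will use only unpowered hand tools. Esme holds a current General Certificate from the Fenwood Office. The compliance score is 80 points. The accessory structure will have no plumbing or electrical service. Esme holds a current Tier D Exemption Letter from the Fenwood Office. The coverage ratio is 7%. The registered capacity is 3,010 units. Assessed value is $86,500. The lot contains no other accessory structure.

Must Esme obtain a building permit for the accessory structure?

Exception (a) requires that the structure's height is less than 7 ft; but the structure's height is 7 ft, not less than 7 ft, so (a) is unavailable.
Exception (b) fails — the registered capacity is 3,010 units, not below 2,750 units.
Exception (c) requires that the owner holds a current General Registration from the Fenwood Office; but the General Registration is not current, so (c) is unavailable.
Exception (d) does not apply: assessed value is $86,500, not less than $77,500.
Exception (e)'s conditions are all satisfied: no windows face an adjoining lot; assembly uses only hand tools. But: (i) operates against (e): a current Tier D Exemption Letter is held. (j) would limit (i) — a home-based business operates on the lot — but (k) sets (j) aside: (k) applies — the coverage ratio is 7%, below the 9% limit. (l) applies (a current General Certificate is held), but is overridden by (m): (m) operates against (l): aggregate throughput is 7,740 units, below the 8,250 units limit. (n), which would lift (m), does not operate here — the reportable unit count is 107, not below 105. So (e) is unavailable.
No exception applies. The general rule governs.

Yes — Esme must obtain a building permit.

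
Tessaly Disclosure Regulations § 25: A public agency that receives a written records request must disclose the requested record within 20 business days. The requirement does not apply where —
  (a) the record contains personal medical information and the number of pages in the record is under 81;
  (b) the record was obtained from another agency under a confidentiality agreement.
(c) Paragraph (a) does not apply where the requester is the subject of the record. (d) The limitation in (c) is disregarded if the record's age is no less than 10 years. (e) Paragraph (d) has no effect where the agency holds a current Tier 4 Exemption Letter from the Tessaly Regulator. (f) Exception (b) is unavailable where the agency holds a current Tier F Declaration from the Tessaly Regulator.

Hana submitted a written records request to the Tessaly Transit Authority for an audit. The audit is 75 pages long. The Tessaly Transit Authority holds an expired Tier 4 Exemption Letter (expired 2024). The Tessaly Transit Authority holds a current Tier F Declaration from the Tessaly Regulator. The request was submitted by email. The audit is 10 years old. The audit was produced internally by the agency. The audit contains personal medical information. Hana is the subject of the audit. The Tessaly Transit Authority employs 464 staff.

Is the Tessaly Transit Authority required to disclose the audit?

No — exception (a) applies; the Tessaly Transit Authority is not required to disclose the audit.

Exception (a): the audit contains personal medical information; the number of pages in the record is 75, under the 81 limit — every condition holds. Under paragraphs (c)–(e): (c) is engaged (Hana is the subject of the audit), but is overridden by (d): (d) operates against (c): the record's age is 10 years, meeting the 10 years threshold. (e) does not operate here (there is no Tier 4 Exemption Letter in force), so (d) stands. So (a) applies.
Exception (b) requires that the record was obtained from another agency under a confidentiality agreement; but the audit was produced internally, so (b) is unavailable.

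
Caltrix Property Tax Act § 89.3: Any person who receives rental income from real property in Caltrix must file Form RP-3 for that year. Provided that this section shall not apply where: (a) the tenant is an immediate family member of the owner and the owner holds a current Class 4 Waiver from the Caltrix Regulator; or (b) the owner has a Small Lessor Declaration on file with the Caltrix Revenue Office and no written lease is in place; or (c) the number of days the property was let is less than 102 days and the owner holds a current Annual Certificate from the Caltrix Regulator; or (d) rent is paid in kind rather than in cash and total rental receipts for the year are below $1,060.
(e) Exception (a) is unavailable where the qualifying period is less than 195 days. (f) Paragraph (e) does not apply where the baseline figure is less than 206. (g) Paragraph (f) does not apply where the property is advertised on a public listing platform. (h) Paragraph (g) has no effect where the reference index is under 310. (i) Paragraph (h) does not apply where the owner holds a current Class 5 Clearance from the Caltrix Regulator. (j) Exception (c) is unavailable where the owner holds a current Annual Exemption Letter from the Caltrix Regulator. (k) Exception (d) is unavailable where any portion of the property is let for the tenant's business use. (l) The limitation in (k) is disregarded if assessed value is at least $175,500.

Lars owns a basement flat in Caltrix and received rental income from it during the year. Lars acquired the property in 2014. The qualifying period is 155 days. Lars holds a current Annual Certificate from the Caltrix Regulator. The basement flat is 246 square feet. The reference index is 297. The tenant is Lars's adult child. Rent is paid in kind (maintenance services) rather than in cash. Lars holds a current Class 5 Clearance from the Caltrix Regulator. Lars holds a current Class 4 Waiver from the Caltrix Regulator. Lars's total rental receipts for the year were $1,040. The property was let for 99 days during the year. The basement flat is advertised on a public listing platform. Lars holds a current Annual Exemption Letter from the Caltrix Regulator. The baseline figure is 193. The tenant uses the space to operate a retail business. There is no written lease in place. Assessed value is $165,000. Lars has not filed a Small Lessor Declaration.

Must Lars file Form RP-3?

Exception (a) is satisfied on its face — the tenant is an immediate family member; a current Class 4 Waiver is held. However, paragraphs (e)–(i) must be considered: (e) operates against (a): the qualifying period is 155 days, less than the 195 days limit. (f) would limit (e) — the baseline figure is 193, less than the 206 limit — but (g) sets (f) aside: (g) operates against (f): the property is publicly advertised. (h) operates (the reference index is 297, under the 310 limit), but is itself disapplied by (i): (i) operates against (h): a current Class 5 Clearance is held. (a) is therefore removed.
Exception (b) fails — no Small Lessor Declaration is on file.
Exception (c)'s conditions are all satisfied: the number of days the property was let is 99 days, less than the 102 days limit; a current Annual Certificate is held. However, paragraph (j) must be considered: (j) operates against (c): a current Annual Exemption Letter is held. So (c) is unavailable.
All of (d)'s requirements are met (rent is paid in kind; total rental receipts for the year are $1,040, below the $1,060 limit). But: (k) operates against (d): the space is let for business use. (l), which would lift (k), is inapplicable — assessed value is $165,000, short of $175,500. So (d) is unavailable.
No exception is made out. Lars falls within the general rule.

Yes — Lars must file Form RP-3.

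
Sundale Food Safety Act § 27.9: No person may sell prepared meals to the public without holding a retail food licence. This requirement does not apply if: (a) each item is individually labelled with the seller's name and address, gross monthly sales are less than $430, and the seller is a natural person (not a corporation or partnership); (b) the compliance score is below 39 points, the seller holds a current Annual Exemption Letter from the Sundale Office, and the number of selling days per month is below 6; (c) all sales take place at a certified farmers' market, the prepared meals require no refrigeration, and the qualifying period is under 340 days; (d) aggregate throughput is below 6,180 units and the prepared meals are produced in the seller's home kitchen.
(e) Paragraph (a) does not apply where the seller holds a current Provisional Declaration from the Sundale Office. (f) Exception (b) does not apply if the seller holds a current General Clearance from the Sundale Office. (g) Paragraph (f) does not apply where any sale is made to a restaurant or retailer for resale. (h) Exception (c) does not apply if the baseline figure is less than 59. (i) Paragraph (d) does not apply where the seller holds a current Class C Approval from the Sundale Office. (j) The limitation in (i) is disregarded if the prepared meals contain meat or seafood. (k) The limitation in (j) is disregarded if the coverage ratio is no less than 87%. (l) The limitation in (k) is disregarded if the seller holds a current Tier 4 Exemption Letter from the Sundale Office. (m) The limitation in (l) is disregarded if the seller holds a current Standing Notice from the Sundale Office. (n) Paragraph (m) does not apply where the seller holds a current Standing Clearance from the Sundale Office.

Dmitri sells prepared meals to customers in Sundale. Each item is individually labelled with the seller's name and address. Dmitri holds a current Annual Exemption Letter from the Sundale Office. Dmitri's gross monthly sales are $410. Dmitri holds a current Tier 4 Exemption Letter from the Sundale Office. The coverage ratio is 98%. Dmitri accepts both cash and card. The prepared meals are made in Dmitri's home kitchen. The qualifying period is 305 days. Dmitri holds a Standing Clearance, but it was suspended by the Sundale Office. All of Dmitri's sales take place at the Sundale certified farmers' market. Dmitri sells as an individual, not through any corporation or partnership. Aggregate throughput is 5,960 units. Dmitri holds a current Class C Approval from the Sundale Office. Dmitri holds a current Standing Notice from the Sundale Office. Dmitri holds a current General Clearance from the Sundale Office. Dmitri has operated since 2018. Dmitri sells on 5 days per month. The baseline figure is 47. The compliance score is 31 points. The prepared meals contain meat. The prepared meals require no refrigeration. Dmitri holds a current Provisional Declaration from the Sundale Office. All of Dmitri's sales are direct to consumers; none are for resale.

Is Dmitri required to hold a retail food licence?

Yes — Dmitri must hold a retail food licence.

Exception (a)'s conditions are all satisfied: items are individually labelled; gross monthly sales are $410, less than the $430 limit; the seller is a natural person. However, paragraph (e) must be considered: (e) operates against (a): a current Provisional Declaration is held. (a) is therefore removed.
Exception (b) is satisfied on its face — the compliance score is 31 points, below the 39 points limit; a current Annual Exemption Letter is held; the number of selling days per month is 5, below the 6 limit. However, paragraphs (f)–(g) must be considered: (f) operates against (b): a current General Clearance is held. (g), which would lift (f), is not engaged — no sales are for resale. (b) is therefore removed.
All of (c)'s requirements are met (all sales are at a certified farmers' market; the prepared meals are shelf-stable; the qualifying period is 305 days, under the 340 days limit). But: (h) operates against (c): the baseline figure is 47, less than the 59 limit. Exception (c) does not apply.
Exception (d) is satisfied on its face — aggregate throughput is 5,960 units, below the 6,180 units limit; the prepared meals are home-kitchen produced. Turning to paragraphs (i)–(n): (i) operates against (d): a current Class C Approval is held. (j) would limit (i) — the prepared meals contain meat — but (k) sets (j) aside: (k) operates — the coverage ratio is 98%, meeting the 87% threshold. (l) would limit (k) — a current Tier 4 Exemption Letter is held — but (m) sets (l) aside: (m) applies — a current Standing Notice is held. (n) is not engaged (there is no Standing Clearance in force), so (m) stands. Exception (d) does not apply.
Every exception is unavailable, so the rule governs.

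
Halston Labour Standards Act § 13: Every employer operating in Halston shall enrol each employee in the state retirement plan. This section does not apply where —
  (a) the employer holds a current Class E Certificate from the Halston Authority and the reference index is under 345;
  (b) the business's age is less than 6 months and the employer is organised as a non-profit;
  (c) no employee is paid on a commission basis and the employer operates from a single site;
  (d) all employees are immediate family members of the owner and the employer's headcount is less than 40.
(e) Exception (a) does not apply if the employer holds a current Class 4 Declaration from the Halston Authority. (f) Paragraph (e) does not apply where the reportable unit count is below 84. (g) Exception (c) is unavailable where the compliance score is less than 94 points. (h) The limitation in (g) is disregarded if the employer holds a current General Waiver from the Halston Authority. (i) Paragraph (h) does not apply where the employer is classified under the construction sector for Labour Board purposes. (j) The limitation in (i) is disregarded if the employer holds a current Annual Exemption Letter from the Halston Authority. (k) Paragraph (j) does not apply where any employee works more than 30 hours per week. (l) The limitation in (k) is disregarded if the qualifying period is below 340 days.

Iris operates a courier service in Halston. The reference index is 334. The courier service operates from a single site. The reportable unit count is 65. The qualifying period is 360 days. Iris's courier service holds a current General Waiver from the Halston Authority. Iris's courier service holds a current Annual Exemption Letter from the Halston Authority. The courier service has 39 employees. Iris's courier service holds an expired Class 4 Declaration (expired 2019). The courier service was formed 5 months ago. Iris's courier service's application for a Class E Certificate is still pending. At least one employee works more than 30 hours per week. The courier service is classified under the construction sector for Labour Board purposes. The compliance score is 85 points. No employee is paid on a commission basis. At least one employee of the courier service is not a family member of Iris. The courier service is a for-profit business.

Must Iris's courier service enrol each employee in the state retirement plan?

Exception (a) fails — there is no Class E Certificate in force.
Exception (b) requires that the employer is organised as a non-profit; but the employer is for-profit, so (b) is unavailable.
Exception (c) is satisfied on its face — no employee is paid on commission; the employer operates from a single site. But applying paragraphs (g)–(l): (g) operates — the compliance score is 85 points, less than the 94 points limit. (h) is triggered (a current General Waiver is held), but is overridden by (i): (i) is triggered — the courier service is classified under the construction sector. (j) is engaged (a current Annual Exemption Letter is held), but is overridden by (k): (k) operates — at least one employee exceeds 30 hours/week. (l), which would lift (k), does not operate here — the qualifying period is 360 days, not below 340 days. So (c) is unavailable.
Exception (d) fails — at least one employee is not a family member.
No exception is made out. Iris's courier service falls within the general rule.

Yes — Iris's courier service must enrol each employee in the state retirement plan.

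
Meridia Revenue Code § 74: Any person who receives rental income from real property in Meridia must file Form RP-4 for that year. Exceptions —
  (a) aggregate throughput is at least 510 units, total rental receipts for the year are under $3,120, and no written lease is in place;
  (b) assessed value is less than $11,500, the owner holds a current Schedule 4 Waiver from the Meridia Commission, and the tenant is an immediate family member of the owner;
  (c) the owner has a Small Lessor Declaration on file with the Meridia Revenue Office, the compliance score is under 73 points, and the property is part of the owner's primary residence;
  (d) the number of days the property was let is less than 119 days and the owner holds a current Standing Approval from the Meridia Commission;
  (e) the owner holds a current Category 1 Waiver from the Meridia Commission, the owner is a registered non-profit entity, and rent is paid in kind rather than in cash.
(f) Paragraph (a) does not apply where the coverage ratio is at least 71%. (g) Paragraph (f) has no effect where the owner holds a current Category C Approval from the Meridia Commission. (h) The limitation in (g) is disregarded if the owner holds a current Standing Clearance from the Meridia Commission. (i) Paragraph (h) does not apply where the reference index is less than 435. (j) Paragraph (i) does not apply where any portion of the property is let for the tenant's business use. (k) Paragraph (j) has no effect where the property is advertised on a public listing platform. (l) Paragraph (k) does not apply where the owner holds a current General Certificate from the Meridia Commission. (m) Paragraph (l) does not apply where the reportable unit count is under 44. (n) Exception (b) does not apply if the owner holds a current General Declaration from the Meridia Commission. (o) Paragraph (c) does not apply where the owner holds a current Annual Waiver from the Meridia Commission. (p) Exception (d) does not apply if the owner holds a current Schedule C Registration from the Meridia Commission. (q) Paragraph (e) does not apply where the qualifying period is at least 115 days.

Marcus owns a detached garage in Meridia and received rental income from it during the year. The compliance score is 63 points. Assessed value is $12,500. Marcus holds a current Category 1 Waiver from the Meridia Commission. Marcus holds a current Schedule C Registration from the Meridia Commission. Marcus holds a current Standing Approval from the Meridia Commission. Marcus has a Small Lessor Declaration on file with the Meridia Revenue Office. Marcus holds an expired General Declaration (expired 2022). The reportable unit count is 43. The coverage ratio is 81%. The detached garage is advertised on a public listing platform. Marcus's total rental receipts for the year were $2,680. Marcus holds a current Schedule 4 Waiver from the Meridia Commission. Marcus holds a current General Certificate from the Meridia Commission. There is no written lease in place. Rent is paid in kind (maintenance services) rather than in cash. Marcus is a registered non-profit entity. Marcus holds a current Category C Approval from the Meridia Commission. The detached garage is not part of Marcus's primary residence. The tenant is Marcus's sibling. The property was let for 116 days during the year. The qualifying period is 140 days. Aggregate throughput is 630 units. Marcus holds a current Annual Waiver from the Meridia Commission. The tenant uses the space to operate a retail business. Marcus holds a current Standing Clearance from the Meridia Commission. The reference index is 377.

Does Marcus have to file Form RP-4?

Exception (a)'s conditions are all satisfied: aggregate throughput is 630 units, meeting the 510 units threshold; total rental receipts for the year are $2,680, under the $3,120 limit; there is no written lease. Applying paragraphs (f)–(m): (f) applies (the coverage ratio is 81%, meeting the 71% threshold), but is overridden by (g): (g) operates against (f): a current Category C Approval is held. (h) would limit (g) — a current Standing Clearance is held — but (i) sets (h) aside: (i) operates against (h): the reference index is 377, less than the 435 limit. (j) applies (the space is let for business use), but yields to (k): (k) is engaged — the property is publicly advertised. (l) is triggered (a current General Certificate is held), but is itself disapplied by (m): (m) is engaged — the reportable unit count is 43, under the 44 limit. (a) remains available.
Exception (b) requires that assessed value is less than $11,500; but assessed value is $12,500, not less than $11,500, so (b) is unavailable.
Exception (c) requires that the property is part of the owner's primary residence; but the detached garage is not part of the primary residence, so (c) is unavailable.
Exception (d)'s conditions are all satisfied: the number of days the property was let is 116 days, less than the 119 days limit; a current Standing Approval is held. However, paragraph (p) must be considered: (p) is engaged — a current Schedule C Registration is held. (d) is therefore removed.
Exception (e) is satisfied on its face — a current Category 1 Waiver is held; Marcus is a registered non-profit; rent is paid in kind. However, paragraph (q) must be considered: (q) operates against (e): the qualifying period is 140 days, meeting the 115 days threshold. Exception (e) does not apply.

No — exception (a) applies; Marcus is not required to file Form RP-4.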